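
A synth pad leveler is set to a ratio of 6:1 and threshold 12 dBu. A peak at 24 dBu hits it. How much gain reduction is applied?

24 dBu exceeds the threshold by 12 dB.
A 6:1 ratio leaves 2 dB of that excess.
So the signal is attenuated by 12 − 2 = 10 dB.

10 dB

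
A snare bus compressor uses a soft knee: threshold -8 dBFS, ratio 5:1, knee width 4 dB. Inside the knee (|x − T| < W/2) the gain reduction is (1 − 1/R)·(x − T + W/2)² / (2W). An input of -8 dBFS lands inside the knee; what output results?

x − T + W/2 = -8 − (-8) + 2 = 2.
GR = (1 − 1/5) × 2² / 8 = 0.8 × 4 / 8 = 0.4 dB.
Output = -8 − 0.4 = -8.4 dBFS.

-8.4 dBFS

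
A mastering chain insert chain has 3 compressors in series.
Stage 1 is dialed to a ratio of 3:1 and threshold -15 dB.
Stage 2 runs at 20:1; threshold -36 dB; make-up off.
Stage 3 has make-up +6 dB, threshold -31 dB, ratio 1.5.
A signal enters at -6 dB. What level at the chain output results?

-28.8 dB

Stage 1: 9 dB above -15 dB, reduced 3:1 to 3 dB above → -12 dB.
Stage 2: overshoot 24 dB → 24/20 = 1.2 dB → -34.8 dB.
Stage 3: -34.8 dB is at or below the -31 dB threshold — no compression; make-up brings it to -28.8 dB.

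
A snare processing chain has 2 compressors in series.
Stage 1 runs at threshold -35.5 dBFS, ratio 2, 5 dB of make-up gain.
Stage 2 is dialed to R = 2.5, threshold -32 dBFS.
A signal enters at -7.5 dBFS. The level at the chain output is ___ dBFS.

-25.8 dBFS

Stage 1: 28 dB above -35.5 dBFS, reduced 2:1 to 14 dB above → -21.5 dBFS; +5 dB make-up → -16.5 dBFS.
Stage 2: 15.5 dB above -32 dBFS, reduced 2.5:1 to 6.2 dB above → -25.8 dBFS.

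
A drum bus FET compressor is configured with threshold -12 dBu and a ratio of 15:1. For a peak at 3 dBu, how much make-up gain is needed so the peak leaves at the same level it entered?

14 dB

Without make-up, output = threshold + overshoot/15 = -12 + 1 = -11 dBu.
Gap to target: 14 dB.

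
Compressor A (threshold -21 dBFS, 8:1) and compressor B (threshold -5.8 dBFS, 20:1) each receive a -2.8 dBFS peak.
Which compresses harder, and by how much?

A, by 13.075 dB

A: overshoot 18.2 dB → output overshoot 2.275 dB → GR 15.925 dB.
B: overshoot 3 dB → output overshoot 0.15 dB → GR 2.85 dB.
Difference: 13.075 dB in favour of A.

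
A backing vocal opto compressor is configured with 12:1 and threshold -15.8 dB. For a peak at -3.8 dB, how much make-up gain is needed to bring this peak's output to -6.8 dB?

8 dB

The peak compresses to -15.8 + 12/12 = -14.8 dB.
To reach -6.8 dB requires -6.8 − (-14.8) = 8 dB of make-up.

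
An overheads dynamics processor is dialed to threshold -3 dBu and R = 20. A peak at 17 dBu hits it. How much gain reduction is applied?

19 dB

The signal is 20 dB above threshold.
After 20:1 compression the overshoot becomes 20/20 = 1 dB.
Gain reduction = 20 − 1 = 19 dB.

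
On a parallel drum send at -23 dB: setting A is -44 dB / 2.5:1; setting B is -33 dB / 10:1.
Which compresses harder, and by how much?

A, by 3.6 dB

A: GR = 21 − 21/2.5 = 12.6 dB.
B: GR = 10 − 10/10 = 9 dB.
A applies 3.6 dB more gain reduction.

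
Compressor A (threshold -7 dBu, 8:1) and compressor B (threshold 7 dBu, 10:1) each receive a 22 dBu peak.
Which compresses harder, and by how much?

A, by 11.875 dB

A: overshoot 29 dB → output overshoot 3.625 dB → GR 25.375 dB.
B: overshoot 15 dB → output overshoot 1.5 dB → GR 13.5 dB.
A reduces 11.875 dB more.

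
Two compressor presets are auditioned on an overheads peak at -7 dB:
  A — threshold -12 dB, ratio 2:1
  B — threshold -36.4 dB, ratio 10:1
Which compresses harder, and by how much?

A: overshoot 5 dB → output overshoot 2.5 dB → GR 2.5 dB.
B: overshoot 29.4 dB → output overshoot 2.94 dB → GR 26.46 dB.
Difference: 23.96 dB in favour of B.

B, by 23.96 dB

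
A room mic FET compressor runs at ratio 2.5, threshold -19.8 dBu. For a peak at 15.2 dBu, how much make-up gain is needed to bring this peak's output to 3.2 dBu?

Overshoot 35 dB → 35/2.5 = 14 dB after compression, so the compressed level is -19.8 + 14 = -5.8 dBu.
Make-up = target − compressed = 3.2 − (-5.8) = 9 dB.

9 dB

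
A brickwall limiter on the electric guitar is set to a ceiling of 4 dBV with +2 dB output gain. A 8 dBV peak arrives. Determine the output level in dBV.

6 dBV

The limiter clamps the peak to its 4 dBV ceiling.
Output gain then adds 2 dB: 4 + 2 = 6 dBV.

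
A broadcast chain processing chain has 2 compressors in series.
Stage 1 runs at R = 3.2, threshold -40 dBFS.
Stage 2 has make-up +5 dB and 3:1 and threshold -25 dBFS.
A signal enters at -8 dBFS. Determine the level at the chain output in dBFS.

Stage 1: overshoot 32 dB → 32/3.2 = 10 dB → -30 dBFS.
Stage 2: -30 dBFS ≤ -25 dBFS, so stage 2 doesn't engage; make-up brings it to -25 dBFS.

-25 dBFS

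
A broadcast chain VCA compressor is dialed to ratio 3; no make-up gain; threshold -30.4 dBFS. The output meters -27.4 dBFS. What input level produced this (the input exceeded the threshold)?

Post-compression overshoot = -27.4 − (-30.4) = 3 dB.
Input overshoot = R × output overshoot = 9 dB → input = -30.4 + 9 = -21.4 dBFS.

-21.4 dBFS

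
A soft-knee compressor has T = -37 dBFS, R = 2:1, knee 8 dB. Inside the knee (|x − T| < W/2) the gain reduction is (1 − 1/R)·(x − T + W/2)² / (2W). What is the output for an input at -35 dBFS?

x − T + W/2 = -35 − (-37) + 4 = 6.
GR = (1 − 1/2) × 6² / 16 = 0.5 × 36 / 16 = 1.125 dB.
Output = -35 − 1.125 = -36.125 dBFS.

-36.125 dBFS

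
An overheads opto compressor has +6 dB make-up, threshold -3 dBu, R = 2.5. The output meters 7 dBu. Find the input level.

7 dBu

Before make-up, the level was 7 − 6 = 1 dBu.
That's 4 dB above the -3 dBu threshold.
Undo the ratio: input overshoot = 4 × 2.5 = 10 dB, giving input = 7 dBu.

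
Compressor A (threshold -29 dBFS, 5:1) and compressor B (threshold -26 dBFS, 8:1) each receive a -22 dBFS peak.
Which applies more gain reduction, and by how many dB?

A, by 2.1 dB

A: overshoot 7 dB → output overshoot 1.4 dB → GR 5.6 dB.
B: overshoot 4 dB → output overshoot 0.5 dB → GR 3.5 dB.
A reduces 2.1 dB more.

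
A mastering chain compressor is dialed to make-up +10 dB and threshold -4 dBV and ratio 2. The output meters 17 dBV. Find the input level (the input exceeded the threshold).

Remove make-up: 17 − 10 = 7 dBV.
That's 11 dB above the -4 dBV threshold.
Before 2:1 compression the overshoot was 11 × 2 = 22 dB, so input = -4 + 22 = 18 dBV.

18 dBV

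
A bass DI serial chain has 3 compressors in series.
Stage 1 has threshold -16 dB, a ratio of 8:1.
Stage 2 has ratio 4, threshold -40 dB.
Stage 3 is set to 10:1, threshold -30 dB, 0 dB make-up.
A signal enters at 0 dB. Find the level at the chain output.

-33.5 dB

Stage 1: overshoot 16 dB → 16/8 = 2 dB → -14 dB.
Stage 2: overshoot 26 dB → 26/4 = 6.5 dB → -33.5 dB.
Stage 3: -33.5 dB is at or below the -30 dB threshold — no compression; output -33.5 dB.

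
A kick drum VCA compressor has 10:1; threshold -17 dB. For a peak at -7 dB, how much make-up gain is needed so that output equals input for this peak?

The peak compresses to -17 + 10/10 = -16 dB.
To reach -7 dB requires -7 − (-16) = 9 dB of make-up.

9 dB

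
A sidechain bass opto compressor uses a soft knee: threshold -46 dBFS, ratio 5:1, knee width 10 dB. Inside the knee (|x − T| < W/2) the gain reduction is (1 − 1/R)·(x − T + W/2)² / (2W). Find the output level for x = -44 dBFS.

x − T + W/2 = -44 − (-46) + 5 = 7.
GR = (1 − 1/5) × 7² / 20 = 0.8 × 49 / 20 = 1.96 dB.
Output = -44 − 1.96 = -45.96 dBFS.

-45.96 dBFS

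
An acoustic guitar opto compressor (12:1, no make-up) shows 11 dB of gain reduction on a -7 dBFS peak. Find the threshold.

-19 dBFS

Gain reduction = -7 − (-18) = 11 dB; output overshoot = GR / (R − 1) = 11 / 11 = 1 dB.
Threshold = output − output overshoot = -18 − 1 = -19 dBFS.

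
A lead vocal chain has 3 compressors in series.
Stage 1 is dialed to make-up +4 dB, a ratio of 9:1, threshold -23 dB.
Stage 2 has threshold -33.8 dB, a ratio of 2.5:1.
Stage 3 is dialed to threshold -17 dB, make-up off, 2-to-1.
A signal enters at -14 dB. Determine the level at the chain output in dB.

Stage 1: 9 dB above -23 dB, reduced 9:1 to 1 dB above → -22 dB; +4 dB make-up → -18 dB.
Stage 2: 15.8 dB above -33.8 dB, reduced 2.5:1 to 6.32 dB above → -27.48 dB.
Stage 3: -27.48 dB is at or below the -17 dB threshold — no compression; output -27.48 dB.

-27.48 dB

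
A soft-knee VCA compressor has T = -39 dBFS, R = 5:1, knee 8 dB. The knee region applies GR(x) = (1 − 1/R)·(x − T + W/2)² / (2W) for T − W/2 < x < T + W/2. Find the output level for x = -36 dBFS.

-38.45 dBFS

x − T + W/2 = -36 − (-39) + 4 = 7.
GR = (1 − 1/5) × 7² / 16 = 0.8 × 49 / 16 = 2.45 dB.
Output = -36 − 2.45 = -38.45 dBFS.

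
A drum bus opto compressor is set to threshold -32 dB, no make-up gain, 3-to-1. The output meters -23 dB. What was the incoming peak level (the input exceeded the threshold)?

The compressed level sits -23 − (-32) = 9 dB over threshold.
Undo the ratio: input overshoot = 9 × 3 = 27 dB, giving input = -5 dB.

-5 dB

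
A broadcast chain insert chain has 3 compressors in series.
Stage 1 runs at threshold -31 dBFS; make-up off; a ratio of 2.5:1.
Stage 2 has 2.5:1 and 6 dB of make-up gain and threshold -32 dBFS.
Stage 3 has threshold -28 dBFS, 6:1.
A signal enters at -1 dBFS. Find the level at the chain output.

-26.8 dBFS

Stage 1: 30 dB above -31 dBFS, reduced 2.5:1 to 12 dB above → -19 dBFS.
Stage 2: -19 dBFS is 13 dB over -32 dBFS; at 2.5:1 that becomes 5.2 dB over, giving -26.8 dBFS; +6 dB make-up → -20.8 dBFS.
Stage 3: -20.8 dBFS is 7.2 dB over -28 dBFS; at 6:1 that becomes 1.2 dB over, giving -26.8 dBFS.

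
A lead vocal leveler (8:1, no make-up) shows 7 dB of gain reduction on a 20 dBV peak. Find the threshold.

Gain reduction = 20 − 13 = 7 dB; output overshoot = GR / (R − 1) = 7 / 7 = 1 dB.
Threshold = output − output overshoot = 13 − 1 = 12 dBV.

12 dBV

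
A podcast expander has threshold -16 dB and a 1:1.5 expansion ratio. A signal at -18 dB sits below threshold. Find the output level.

Below threshold, a 1:1.5 expander applies gain = (1.5−1)×(T − x) of attenuation.
(1.5−1) × 2 = 1 dB, so output = -18 − 1 = -19 dB.

-19 dB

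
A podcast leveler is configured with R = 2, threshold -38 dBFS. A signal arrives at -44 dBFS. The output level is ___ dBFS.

-44 dBFS

-44 dBFS is 6 dB below the -38 dBFS threshold, so no gain reduction is applied.
Output = input = -44 dBFS.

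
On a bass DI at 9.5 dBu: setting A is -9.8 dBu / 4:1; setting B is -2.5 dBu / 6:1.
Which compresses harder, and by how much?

A, by 4.475 dB

A: overshoot 19.3 dB → output overshoot 4.825 dB → GR 14.475 dB.
B: overshoot 12 dB → output overshoot 2 dB → GR 10 dB.
Difference: 4.475 dB in favour of A.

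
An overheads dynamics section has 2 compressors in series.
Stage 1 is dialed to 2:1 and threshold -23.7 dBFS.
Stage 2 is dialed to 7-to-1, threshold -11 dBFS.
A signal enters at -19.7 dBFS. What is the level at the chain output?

-21.7 dBFS

Stage 1: 4 dB above -23.7 dBFS, reduced 2:1 to 2 dB above → -21.7 dBFS.
Stage 2: -21.7 dBFS is at or below the -11 dBFS threshold — no compression; output -21.7 dBFS.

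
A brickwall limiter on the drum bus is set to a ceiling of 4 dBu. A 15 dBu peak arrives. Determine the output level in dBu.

4 dBu

The limiter clamps the peak to its 4 dBu ceiling.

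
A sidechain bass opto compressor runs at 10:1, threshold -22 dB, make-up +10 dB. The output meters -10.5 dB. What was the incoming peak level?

-7 dB

Stripping the +10 dB make-up gives -20.5 dB at the gain stage.
The compressed level sits -20.5 − (-22) = 1.5 dB over threshold.
Undo the ratio: input overshoot = 1.5 × 10 = 15 dB, giving input = -7 dB.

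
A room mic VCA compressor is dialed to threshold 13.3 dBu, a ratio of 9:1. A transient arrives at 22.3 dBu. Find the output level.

14.3 dBu

22.3 dBu sits 9 dB over threshold.
The 9 dB excess becomes 1 dB after 9:1 reduction.
So the level is 13.3 + 1 = 14.3 dBu.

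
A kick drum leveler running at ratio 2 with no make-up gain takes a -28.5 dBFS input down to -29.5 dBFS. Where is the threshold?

-30.5 dBFS

Gain reduction = -28.5 − (-29.5) = 1 dB; output overshoot = GR / (R − 1) = 1 / 1 = 1 dB.
Threshold = output − output overshoot = -29.5 − 1 = -30.5 dBFS.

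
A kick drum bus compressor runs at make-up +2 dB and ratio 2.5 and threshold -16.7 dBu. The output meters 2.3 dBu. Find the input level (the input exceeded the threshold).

Before make-up, the level was 2.3 − 2 = 0.3 dBu.
Post-compression overshoot = 0.3 − (-16.7) = 17 dB.
Undo the ratio: input overshoot = 17 × 2.5 = 42.5 dB, giving input = 25.8 dBu.

25.8 dBu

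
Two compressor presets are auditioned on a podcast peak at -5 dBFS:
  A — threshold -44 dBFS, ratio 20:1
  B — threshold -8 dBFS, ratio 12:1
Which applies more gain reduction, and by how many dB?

A, by 34.3 dB

A: 39 dB over, compressed to 1.95 dB over, so 37.05 dB of GR.
B: 3 dB over, compressed to 0.25 dB over, so 2.75 dB of GR.
A reduces 34.3 dB more.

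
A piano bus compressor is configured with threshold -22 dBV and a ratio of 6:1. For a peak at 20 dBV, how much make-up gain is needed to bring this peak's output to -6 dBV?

9 dB

Without make-up, output = threshold + overshoot/6 = -22 + 7 = -15 dBV.
Gap to target: 9 dB.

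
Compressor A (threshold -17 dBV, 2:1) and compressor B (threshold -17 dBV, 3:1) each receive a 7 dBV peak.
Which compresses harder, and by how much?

A: GR = 24 − 24/2 = 12 dB.
B: GR = 24 − 24/3 = 16 dB.
B applies 4 dB more gain reduction.

B, by 4 dB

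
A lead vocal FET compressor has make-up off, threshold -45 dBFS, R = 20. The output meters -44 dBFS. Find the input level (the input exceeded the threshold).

The compressed level sits -44 − (-45) = 1 dB over threshold.
Undo the ratio: input overshoot = 1 × 20 = 20 dB, giving input = -25 dBFS.

-25 dBFS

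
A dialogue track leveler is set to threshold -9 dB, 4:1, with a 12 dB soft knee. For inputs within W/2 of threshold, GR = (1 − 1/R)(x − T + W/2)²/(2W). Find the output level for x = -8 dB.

-9.53125 dB

x − T + W/2 = -8 − (-9) + 6 = 7.
GR = (1 − 1/4) × 7² / 24 = 0.75 × 49 / 24 = 1.53125 dB.
Output = -8 − 1.53125 = -9.53125 dB.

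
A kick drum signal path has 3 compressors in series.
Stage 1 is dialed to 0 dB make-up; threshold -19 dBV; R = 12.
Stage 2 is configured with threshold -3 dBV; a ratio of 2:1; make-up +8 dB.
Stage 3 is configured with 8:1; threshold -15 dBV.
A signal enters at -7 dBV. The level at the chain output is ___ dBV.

Stage 1: 12 dB above -19 dBV, reduced 12:1 to 1 dB above → -18 dBV.
Stage 2: -18 dBV ≤ -3 dBV, so stage 2 doesn't engage; make-up brings it to -10 dBV.
Stage 3: 5 dB above -15 dBV, reduced 8:1 to 0.625 dB above → -14.375 dBV.

-14.375 dBV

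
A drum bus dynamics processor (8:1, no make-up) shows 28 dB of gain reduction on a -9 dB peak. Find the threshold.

-41 dB

Gain reduction = -9 − (-37) = 28 dB; output overshoot = GR / (R − 1) = 28 / 7 = 4 dB.
Threshold = output − output overshoot = -37 − 4 = -41 dB.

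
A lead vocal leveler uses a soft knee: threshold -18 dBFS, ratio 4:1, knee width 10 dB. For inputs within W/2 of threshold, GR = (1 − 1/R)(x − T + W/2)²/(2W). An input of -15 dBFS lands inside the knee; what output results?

x − T + W/2 = -15 − (-18) + 5 = 8.
GR = (1 − 1/4) × 8² / 20 = 0.75 × 64 / 20 = 2.4 dB.
Output = -15 − 2.4 = -17.4 dBFS.

-17.4 dBFS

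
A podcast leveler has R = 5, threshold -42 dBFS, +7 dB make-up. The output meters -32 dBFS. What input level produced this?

-27 dBFS

Before make-up, the level was -32 − 7 = -39 dBFS.
Post-compression overshoot = -39 − (-42) = 3 dB.
Input overshoot = R × output overshoot = 15 dB → input = -42 + 15 = -27 dBFS.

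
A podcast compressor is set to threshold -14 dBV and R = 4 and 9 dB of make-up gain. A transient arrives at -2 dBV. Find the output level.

Overshoot: -2 − (-14) = 12 dB.
4:1 compression reduces that to 12/4 = 3 dB over.
That puts the output at -11 dBV; make-up adds 9 dB, giving -2 dBV.

-2 dBV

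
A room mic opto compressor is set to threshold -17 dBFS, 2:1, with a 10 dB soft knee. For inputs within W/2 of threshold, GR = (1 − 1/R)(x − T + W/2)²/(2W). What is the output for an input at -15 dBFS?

x − T + W/2 = -15 − (-17) + 5 = 7.
GR = (1 − 1/2) × 7² / 20 = 0.5 × 49 / 20 = 1.225 dB.
Output = -15 − 1.225 = -16.225 dBFS.

-16.225 dBFS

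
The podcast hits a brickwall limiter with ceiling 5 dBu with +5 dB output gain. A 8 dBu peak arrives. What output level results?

10 dBu

A brickwall limiter is an ∞:1 compressor: any input above the ceiling is clamped to 5 dBu.
Output gain then adds 5 dB: 5 + 5 = 10 dBu.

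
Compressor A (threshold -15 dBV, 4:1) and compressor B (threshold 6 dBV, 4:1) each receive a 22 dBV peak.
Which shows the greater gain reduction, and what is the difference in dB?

A, by 15.75 dB

A: overshoot 37 dB → output overshoot 9.25 dB → GR 27.75 dB.
B: overshoot 16 dB → output overshoot 4 dB → GR 12 dB.
A reduces 15.75 dB more.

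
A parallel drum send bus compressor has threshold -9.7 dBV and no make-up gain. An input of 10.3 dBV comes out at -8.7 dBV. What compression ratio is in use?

20:1

Input overshoot = 10.3 − (-9.7) = 20 dB; output overshoot = -8.7 − (-9.7) = 1 dB.
Ratio = 20 / 1 = 20.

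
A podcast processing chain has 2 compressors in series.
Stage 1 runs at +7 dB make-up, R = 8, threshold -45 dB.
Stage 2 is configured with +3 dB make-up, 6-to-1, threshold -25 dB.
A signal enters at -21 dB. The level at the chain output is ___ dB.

-32 dB

Stage 1: overshoot 24 dB → 24/8 = 3 dB → -42 dB; +7 dB make-up → -35 dB.
Stage 2: -35 dB ≤ -25 dB, so stage 2 doesn't engage; make-up brings it to -32 dB.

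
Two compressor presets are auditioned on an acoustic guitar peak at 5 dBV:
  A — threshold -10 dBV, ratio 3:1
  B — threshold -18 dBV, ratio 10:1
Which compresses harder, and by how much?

B, by 10.7 dB

A: overshoot 15 dB → output overshoot 5 dB → GR 10 dB.
B: overshoot 23 dB → output overshoot 2.3 dB → GR 20.7 dB.
B reduces 10.7 dB more.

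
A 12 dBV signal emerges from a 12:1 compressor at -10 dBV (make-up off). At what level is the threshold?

Input is 24 dB above T (since output overshoot × R = input overshoot: (-10 − T)·12 = 12 − T gives T = -12 dBV).
Check: -12 + (12 − (-12))/12 = -12 + 2 = -10 dBV. ✓

-12 dBV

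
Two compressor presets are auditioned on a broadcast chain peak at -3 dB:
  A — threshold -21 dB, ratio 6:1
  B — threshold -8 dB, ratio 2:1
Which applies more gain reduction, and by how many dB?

A: overshoot 18 dB → output overshoot 3 dB → GR 15 dB.
B: overshoot 5 dB → output overshoot 2.5 dB → GR 2.5 dB.
Difference: 12.5 dB in favour of A.

A, by 12.5 dB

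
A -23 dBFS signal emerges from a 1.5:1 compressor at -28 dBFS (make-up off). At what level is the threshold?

Input is 15 dB above T (since output overshoot × R = input overshoot: (-28 − T)·1.5 = -23 − T gives T = -38 dBFS).
Check: -38 + (-23 − (-38))/1.5 = -38 + 10 = -28 dBFS. ✓

-38 dBFS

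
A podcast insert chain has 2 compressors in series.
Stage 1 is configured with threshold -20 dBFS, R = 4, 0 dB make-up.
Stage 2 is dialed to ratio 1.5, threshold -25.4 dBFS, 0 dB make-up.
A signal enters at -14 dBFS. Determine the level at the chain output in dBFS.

-20.8 dBFS

Stage 1: overshoot 6 dB → 6/4 = 1.5 dB → -18.5 dBFS.
Stage 2: 6.9 dB above -25.4 dBFS, reduced 1.5:1 to 4.6 dB above → -20.8 dBFS.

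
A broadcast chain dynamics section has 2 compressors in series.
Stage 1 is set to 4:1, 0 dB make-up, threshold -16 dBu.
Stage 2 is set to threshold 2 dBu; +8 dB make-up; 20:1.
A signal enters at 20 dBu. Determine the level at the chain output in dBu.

Stage 1: 20 dBu is 36 dB over -16 dBu; at 4:1 that becomes 9 dB over, giving -7 dBu.
Stage 2: -7 dBu ≤ 2 dBu, so stage 2 doesn't engage; make-up brings it to 1 dBu.

1 dBu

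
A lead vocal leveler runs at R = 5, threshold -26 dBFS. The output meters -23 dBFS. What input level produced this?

-11 dBFS

That's 3 dB above the -26 dBFS threshold.
Input overshoot = R × output overshoot = 15 dB → input = -26 + 15 = -11 dBFS.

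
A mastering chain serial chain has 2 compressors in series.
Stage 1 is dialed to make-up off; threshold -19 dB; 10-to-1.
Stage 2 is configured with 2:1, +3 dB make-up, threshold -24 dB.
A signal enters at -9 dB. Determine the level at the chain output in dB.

Stage 1: overshoot 10 dB → 10/10 = 1 dB → -18 dB.
Stage 2: overshoot 6 dB → 6/2 = 3 dB → -21 dB; +3 dB make-up → -18 dB.

-18 dB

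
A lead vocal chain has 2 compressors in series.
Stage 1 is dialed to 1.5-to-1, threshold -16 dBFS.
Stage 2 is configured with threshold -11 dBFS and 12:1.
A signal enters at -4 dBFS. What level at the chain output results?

Stage 1: 12 dB above -16 dBFS, reduced 1.5:1 to 8 dB above → -8 dBFS.
Stage 2: 3 dB above -11 dBFS, reduced 12:1 to 0.25 dB above → -10.75 dBFS.

-10.75 dBFS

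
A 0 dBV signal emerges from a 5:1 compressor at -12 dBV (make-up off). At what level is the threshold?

Let T be the threshold. Output overshoot = (input overshoot)/R, so -12 − T = (0 − T)/5.
5·(-12 − T) = 0 − T → 4·T = -60 − 0 = -60.
T = -60/4 = -15 dBV.

-15 dBV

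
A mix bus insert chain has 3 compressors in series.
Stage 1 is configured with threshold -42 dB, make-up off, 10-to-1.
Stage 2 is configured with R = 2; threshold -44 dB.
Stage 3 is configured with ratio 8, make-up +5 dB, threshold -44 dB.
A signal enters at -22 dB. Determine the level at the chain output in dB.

-38.75 dB

Stage 1: -22 dB is 20 dB over -42 dB; at 10:1 that becomes 2 dB over, giving -40 dB.
Stage 2: 4 dB above -44 dB, reduced 2:1 to 2 dB above → -42 dB.
Stage 3: -42 dB is 2 dB over -44 dB; at 8:1 that becomes 0.25 dB over, giving -43.75 dB; +5 dB make-up → -38.75 dB.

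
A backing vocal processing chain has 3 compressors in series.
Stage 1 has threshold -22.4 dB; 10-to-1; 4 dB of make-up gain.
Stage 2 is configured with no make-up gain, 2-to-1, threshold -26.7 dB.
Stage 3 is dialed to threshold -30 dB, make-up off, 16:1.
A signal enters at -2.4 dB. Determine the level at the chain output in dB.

-29.471875 dB

Stage 1: overshoot 20 dB → 20/10 = 2 dB → -20.4 dB; +4 dB make-up → -16.4 dB.
Stage 2: 10.3 dB above -26.7 dB, reduced 2:1 to 5.15 dB above → -21.55 dB.
Stage 3: overshoot 8.45 dB → 8.45/16 = 0.528125 dB → -29.471875 dB.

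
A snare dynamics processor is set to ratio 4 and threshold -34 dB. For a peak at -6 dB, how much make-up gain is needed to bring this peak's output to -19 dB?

8 dB

The peak compresses to -34 + 28/4 = -27 dB.
To reach -19 dB requires -19 − (-27) = 8 dB of make-up.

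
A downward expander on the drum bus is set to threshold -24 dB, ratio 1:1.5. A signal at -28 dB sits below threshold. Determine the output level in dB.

-30 dB

Undershoot = (-24) − (-28) = 4 dB.
At 1:1.5, that expands to 6 dB under threshold.
Output = -24 − 6 = -30 dB.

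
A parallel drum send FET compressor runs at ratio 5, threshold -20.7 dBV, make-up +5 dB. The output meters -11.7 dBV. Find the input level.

-0.7 dBV

Before make-up, the level was -11.7 − 5 = -16.7 dBV.
The compressed level sits -16.7 − (-20.7) = 4 dB over threshold.
Before 5:1 compression the overshoot was 4 × 5 = 20 dB, so input = -20.7 + 20 = -0.7 dBV.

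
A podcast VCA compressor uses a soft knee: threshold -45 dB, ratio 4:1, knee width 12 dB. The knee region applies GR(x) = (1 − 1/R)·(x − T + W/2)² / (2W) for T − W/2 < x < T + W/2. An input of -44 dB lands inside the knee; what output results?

-45.53125 dB

x − T + W/2 = -44 − (-45) + 6 = 7.
GR = (1 − 1/4) × 7² / 24 = 0.75 × 49 / 24 = 1.53125 dB.
Output = -44 − 1.53125 = -45.53125 dB.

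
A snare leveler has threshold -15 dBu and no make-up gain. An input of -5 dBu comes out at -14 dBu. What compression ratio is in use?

Input overshoot = -5 − (-15) = 10 dB; output overshoot = -14 − (-15) = 1 dB.
Ratio = 10 / 1 = 10.

10:1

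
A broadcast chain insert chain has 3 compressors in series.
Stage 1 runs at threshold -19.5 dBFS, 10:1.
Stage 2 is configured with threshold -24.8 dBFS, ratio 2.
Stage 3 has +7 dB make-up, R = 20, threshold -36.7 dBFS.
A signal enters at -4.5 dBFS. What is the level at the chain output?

-28.935 dBFS

Stage 1: -4.5 dBFS is 15 dB over -19.5 dBFS; at 10:1 that becomes 1.5 dB over, giving -18 dBFS.
Stage 2: -18 dBFS is 6.8 dB over -24.8 dBFS; at 2:1 that becomes 3.4 dB over, giving -21.4 dBFS.
Stage 3: -21.4 dBFS is 15.3 dB over -36.7 dBFS; at 20:1 that becomes 0.765 dB over, giving -35.935 dBFS; +7 dB make-up → -28.935 dBFS.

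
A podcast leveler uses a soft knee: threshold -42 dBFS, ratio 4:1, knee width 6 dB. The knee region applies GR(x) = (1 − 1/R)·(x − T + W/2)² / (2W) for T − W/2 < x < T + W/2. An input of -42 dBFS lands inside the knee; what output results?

-42.5625 dBFS

x − T + W/2 = -42 − (-42) + 3 = 3.
GR = (1 − 1/4) × 3² / 12 = 0.75 × 9 / 12 = 0.5625 dB.
Output = -42 − 0.5625 = -42.5625 dBFS.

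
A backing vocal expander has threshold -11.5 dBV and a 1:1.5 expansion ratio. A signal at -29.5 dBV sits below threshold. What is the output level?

Undershoot = (-11.5) − (-29.5) = 18 dB.
At 1:1.5, that expands to 27 dB under threshold.
Output = -11.5 − 27 = -38.5 dBV.

-38.5 dBV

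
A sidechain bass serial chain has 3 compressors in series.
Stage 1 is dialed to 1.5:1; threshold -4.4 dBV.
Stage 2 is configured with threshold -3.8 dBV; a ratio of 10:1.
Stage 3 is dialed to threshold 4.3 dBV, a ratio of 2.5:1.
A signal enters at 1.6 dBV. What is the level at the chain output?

-3.46 dBV

Stage 1: 6 dB above -4.4 dBV, reduced 1.5:1 to 4 dB above → -0.4 dBV.
Stage 2: -0.4 dBV is 3.4 dB over -3.8 dBV; at 10:1 that becomes 0.34 dB over, giving -3.46 dBV.
Stage 3: -3.46 dBV ≤ 4.3 dBV, so stage 3 doesn't engage; output -3.46 dBV.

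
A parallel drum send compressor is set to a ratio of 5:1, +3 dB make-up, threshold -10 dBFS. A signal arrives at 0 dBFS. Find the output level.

-5 dBFS

0 dBFS sits 10 dB over threshold.
The 10 dB excess becomes 2 dB after 5:1 reduction.
Output = -10 + 2 = -8 dBFS; make-up adds 3 dB, giving -5 dBFS.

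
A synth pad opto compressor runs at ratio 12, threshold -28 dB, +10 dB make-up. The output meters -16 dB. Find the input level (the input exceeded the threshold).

Remove make-up: -16 − 10 = -26 dB.
The compressed level sits -26 − (-28) = 2 dB over threshold.
Undo the ratio: input overshoot = 2 × 12 = 24 dB, giving input = -4 dB.

-4 dB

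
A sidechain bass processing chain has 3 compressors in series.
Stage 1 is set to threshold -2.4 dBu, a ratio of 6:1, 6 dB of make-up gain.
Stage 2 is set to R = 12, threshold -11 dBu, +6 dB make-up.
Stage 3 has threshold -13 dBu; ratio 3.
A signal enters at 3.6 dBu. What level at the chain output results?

-9.9 dBu

Stage 1: 3.6 dBu is 6 dB over -2.4 dBu; at 6:1 that becomes 1 dB over, giving -1.4 dBu; +6 dB make-up → 4.6 dBu.
Stage 2: overshoot 15.6 dB → 15.6/12 = 1.3 dB → -9.7 dBu; +6 dB make-up → -3.7 dBu.
Stage 3: 9.3 dB above -13 dBu, reduced 3:1 to 3.1 dB above → -9.9 dBu.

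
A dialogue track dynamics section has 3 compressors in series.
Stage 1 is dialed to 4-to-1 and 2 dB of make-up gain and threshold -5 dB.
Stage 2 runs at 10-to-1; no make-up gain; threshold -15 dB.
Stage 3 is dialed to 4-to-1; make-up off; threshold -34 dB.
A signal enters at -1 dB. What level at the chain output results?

Stage 1: overshoot 4 dB → 4/4 = 1 dB → -4 dB; +2 dB make-up → -2 dB.
Stage 2: 13 dB above -15 dB, reduced 10:1 to 1.3 dB above → -13.7 dB.
Stage 3: -13.7 dB is 20.3 dB over -34 dB; at 4:1 that becomes 5.075 dB over, giving -28.925 dB.

-28.925 dB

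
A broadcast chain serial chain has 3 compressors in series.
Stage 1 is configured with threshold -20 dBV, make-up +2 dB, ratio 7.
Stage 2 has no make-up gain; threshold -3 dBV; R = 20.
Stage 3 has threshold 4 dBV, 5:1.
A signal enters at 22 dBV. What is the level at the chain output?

-12 dBV

Stage 1: overshoot 42 dB → 42/7 = 6 dB → -14 dBV; +2 dB make-up → -12 dBV.
Stage 2: -12 dBV is at or below the -3 dBV threshold — no compression; output -12 dBV.
Stage 3: -12 dBV ≤ 4 dBV, so stage 3 doesn't engage; output -12 dBV.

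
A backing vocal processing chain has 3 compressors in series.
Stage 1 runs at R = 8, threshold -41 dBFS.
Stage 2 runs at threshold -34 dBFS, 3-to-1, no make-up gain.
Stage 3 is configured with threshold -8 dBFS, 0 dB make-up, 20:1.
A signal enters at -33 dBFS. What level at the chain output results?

Stage 1: -33 dBFS is 8 dB over -41 dBFS; at 8:1 that becomes 1 dB over, giving -40 dBFS.
Stage 2: below threshold (-40 ≤ -34); passes unchanged; output -40 dBFS.
Stage 3: below threshold (-40 ≤ -8); passes unchanged; output -40 dBFS.

-40 dBFS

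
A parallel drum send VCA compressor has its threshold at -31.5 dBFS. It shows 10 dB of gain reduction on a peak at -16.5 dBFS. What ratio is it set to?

3:1

Input overshoot = -16.5 − (-31.5) = 15 dB.
Output overshoot = 15 − 10 = 5 dB.
Ratio = input overshoot / output overshoot = 15 / 5 = 3.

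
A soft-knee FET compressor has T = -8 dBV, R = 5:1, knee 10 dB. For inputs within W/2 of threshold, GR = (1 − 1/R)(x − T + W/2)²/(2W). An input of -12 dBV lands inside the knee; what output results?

x − T + W/2 = -12 − (-8) + 5 = 1.
GR = (1 − 1/5) × 1² / 20 = 0.8 × 1 / 20 = 0.04 dB.
Output = -12 − 0.04 = -12.04 dBV.

-12.04 dBV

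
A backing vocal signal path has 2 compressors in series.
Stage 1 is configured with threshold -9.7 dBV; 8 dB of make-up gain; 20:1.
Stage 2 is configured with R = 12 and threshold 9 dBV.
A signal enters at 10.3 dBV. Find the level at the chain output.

Stage 1: overshoot 20 dB → 20/20 = 1 dB → -8.7 dBV; +8 dB make-up → -0.7 dBV.
Stage 2: -0.7 dBV ≤ 9 dBV, so stage 2 doesn't engage; output -0.7 dBV.

-0.7 dBV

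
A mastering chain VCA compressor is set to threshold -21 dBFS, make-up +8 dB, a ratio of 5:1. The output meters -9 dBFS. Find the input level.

-1 dBFS

Remove make-up: -9 − 8 = -17 dBFS.
That's 4 dB above the -21 dBFS threshold.
Before 5:1 compression the overshoot was 4 × 5 = 20 dB, so input = -21 + 20 = -1 dBFS.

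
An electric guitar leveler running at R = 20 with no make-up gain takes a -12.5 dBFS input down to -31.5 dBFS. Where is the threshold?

-32.5 dBFS

Gain reduction = -12.5 − (-31.5) = 19 dB; output overshoot = GR / (R − 1) = 19 / 19 = 1 dB.
Threshold = output − output overshoot = -31.5 − 1 = -32.5 dBFS.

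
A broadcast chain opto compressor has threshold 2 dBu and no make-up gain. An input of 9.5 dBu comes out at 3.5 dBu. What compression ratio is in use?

5:1

Input overshoot = 9.5 − 2 = 7.5 dB; output overshoot = 3.5 − 2 = 1.5 dB.
Ratio = 7.5 / 1.5 = 5.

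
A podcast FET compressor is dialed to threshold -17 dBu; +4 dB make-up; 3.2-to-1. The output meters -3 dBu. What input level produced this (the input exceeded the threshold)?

15 dBu

Remove make-up: -3 − 4 = -7 dBu.
That's 10 dB above the -17 dBu threshold.
Before 3.2:1 compression the overshoot was 10 × 3.2 = 32 dB, so input = -17 + 32 = 15 dBu.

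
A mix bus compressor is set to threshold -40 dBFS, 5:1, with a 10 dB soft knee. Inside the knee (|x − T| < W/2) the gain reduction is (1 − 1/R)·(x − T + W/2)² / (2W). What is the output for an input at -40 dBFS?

-41 dBFS

x − T + W/2 = -40 − (-40) + 5 = 5.
GR = (1 − 1/5) × 5² / 20 = 0.8 × 25 / 20 = 1 dB.
Output = -40 − 1 = -41 dBFS.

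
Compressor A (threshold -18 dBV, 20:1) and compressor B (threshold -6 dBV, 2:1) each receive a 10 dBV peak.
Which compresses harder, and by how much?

A, by 18.6 dB

A: 28 dB over, compressed to 1.4 dB over, so 26.6 dB of GR.
B: 16 dB over, compressed to 8 dB over, so 8 dB of GR.
A reduces 18.6 dB more.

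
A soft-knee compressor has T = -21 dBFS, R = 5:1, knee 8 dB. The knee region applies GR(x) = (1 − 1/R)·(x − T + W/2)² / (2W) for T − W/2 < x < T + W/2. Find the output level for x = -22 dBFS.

x − T + W/2 = -22 − (-21) + 4 = 3.
GR = (1 − 1/5) × 3² / 16 = 0.8 × 9 / 16 = 0.45 dB.
Output = -22 − 0.45 = -22.45 dBFS.

-22.45 dBFS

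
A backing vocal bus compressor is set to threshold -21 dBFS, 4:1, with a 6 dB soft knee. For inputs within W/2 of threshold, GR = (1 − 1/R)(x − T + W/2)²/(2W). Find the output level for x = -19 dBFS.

-20.5625 dBFS

x − T + W/2 = -19 − (-21) + 3 = 5.
GR = (1 − 1/4) × 5² / 12 = 0.75 × 25 / 12 = 1.5625 dB.
Output = -19 − 1.5625 = -20.5625 dBFS.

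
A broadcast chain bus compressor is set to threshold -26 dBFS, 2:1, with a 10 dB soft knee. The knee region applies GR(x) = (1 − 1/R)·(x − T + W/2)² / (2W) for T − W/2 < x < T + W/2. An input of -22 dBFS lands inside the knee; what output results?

x − T + W/2 = -22 − (-26) + 5 = 9.
GR = (1 − 1/2) × 9² / 20 = 0.5 × 81 / 20 = 2.025 dB.
Output = -22 − 2.025 = -24.025 dBFS.

-24.025 dBFS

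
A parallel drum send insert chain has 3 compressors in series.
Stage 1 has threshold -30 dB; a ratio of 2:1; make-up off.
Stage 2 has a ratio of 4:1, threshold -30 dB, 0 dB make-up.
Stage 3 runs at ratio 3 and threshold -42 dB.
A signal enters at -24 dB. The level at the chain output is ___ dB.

-37.75 dB

Stage 1: -24 dB is 6 dB over -30 dB; at 2:1 that becomes 3 dB over, giving -27 dB.
Stage 2: overshoot 3 dB → 3/4 = 0.75 dB → -29.25 dB.
Stage 3: overshoot 12.75 dB → 12.75/3 = 4.25 dB → -37.75 dB.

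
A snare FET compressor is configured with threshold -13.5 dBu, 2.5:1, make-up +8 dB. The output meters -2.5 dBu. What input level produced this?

Remove make-up: -2.5 − 8 = -10.5 dBu.
Post-compression overshoot = -10.5 − (-13.5) = 3 dB.
Undo the ratio: input overshoot = 3 × 2.5 = 7.5 dB, giving input = -6 dBu.

-6 dBu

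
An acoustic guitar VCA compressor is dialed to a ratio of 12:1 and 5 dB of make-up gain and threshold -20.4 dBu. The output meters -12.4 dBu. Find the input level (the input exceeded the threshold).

15.6 dBu

Remove make-up: -12.4 − 5 = -17.4 dBu.
That's 3 dB above the -20.4 dBu threshold.
Before 12:1 compression the overshoot was 3 × 12 = 36 dB, so input = -20.4 + 36 = 15.6 dBu.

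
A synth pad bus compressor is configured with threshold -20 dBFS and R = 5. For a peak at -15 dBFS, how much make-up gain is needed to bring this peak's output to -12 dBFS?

Without make-up, output = threshold + overshoot/5 = -20 + 1 = -19 dBFS.
Gap to target: 7 dB.

7 dB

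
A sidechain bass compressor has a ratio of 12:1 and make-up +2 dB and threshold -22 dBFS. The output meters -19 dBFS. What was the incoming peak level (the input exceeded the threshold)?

Remove make-up: -19 − 2 = -21 dBFS.
The compressed level sits -21 − (-22) = 1 dB over threshold.
Input overshoot = R × output overshoot = 12 dB → input = -22 + 12 = -10 dBFS.

-10 dBFS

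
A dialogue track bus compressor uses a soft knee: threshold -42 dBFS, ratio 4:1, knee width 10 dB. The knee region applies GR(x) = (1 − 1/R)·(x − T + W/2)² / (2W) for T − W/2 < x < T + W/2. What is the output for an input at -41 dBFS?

-42.35 dBFS

x − T + W/2 = -41 − (-42) + 5 = 6.
GR = (1 − 1/4) × 6² / 20 = 0.75 × 36 / 20 = 1.35 dB.
Output = -41 − 1.35 = -42.35 dBFS.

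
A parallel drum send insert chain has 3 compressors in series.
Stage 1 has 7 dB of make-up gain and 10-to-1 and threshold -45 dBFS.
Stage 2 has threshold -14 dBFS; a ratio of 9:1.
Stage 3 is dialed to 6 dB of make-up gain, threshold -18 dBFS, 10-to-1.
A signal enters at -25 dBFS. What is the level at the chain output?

Stage 1: 20 dB above -45 dBFS, reduced 10:1 to 2 dB above → -43 dBFS; +7 dB make-up → -36 dBFS.
Stage 2: -36 dBFS ≤ -14 dBFS, so stage 2 doesn't engage; output -36 dBFS.
Stage 3: -36 dBFS is at or below the -18 dBFS threshold — no compression; make-up brings it to -30 dBFS.

-30 dBFS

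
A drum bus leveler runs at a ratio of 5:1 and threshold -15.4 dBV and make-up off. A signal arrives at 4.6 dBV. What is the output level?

4.6 dBV sits 20 dB over threshold.
5:1 compression reduces that to 20/5 = 4 dB over.
So the level is -15.4 + 4 = -11.4 dBV.

-11.4 dBV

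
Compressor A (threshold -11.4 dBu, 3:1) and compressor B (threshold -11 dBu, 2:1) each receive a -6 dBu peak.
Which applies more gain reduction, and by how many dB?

A, by 1.1 dB

A: overshoot 5.4 dB → output overshoot 1.8 dB → GR 3.6 dB.
B: overshoot 5 dB → output overshoot 2.5 dB → GR 2.5 dB.
A reduces 1.1 dB more.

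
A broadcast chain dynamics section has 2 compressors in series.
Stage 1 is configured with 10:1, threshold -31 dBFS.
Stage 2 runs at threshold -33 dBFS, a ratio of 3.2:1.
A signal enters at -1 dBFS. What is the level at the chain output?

-31.4375 dBFS

Stage 1: -1 dBFS is 30 dB over -31 dBFS; at 10:1 that becomes 3 dB over, giving -28 dBFS.
Stage 2: -28 dBFS is 5 dB over -33 dBFS; at 3.2:1 that becomes 1.5625 dB over, giving -31.4375 dBFS.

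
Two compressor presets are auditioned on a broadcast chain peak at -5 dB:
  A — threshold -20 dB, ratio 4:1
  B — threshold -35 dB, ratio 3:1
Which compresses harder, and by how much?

B, by 8.75 dB

A: 15 dB over, compressed to 3.75 dB over, so 11.25 dB of GR.
B: 30 dB over, compressed to 10 dB over, so 20 dB of GR.
Difference: 8.75 dB in favour of B.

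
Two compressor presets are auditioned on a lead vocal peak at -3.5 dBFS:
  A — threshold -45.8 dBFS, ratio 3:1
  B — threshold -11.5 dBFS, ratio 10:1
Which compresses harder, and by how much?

A: GR = 42.3 − 42.3/3 = 28.2 dB.
B: GR = 8 − 8/10 = 7.2 dB.
A applies 21 dB more gain reduction.

A, by 21 dB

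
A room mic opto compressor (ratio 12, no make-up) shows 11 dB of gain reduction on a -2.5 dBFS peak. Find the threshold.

Gain reduction = -2.5 − (-13.5) = 11 dB; output overshoot = GR / (R − 1) = 11 / 11 = 1 dB.
Threshold = output − output overshoot = -13.5 − 1 = -14.5 dBFS.

-14.5 dBFS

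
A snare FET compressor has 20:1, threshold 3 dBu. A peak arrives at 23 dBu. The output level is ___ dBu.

4 dBu

The input is 20 dB above the 3 dBu threshold.
The 20 dB excess becomes 1 dB after 20:1 reduction.
That puts the output at 4 dBu.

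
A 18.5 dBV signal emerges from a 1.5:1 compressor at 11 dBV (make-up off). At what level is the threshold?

-4 dBV

Input is 22.5 dB above T (since output overshoot × R = input overshoot: (11 − T)·1.5 = 18.5 − T gives T = -4 dBV).
Check: -4 + (18.5 − (-4))/1.5 = -4 + 15 = 11 dBV. ✓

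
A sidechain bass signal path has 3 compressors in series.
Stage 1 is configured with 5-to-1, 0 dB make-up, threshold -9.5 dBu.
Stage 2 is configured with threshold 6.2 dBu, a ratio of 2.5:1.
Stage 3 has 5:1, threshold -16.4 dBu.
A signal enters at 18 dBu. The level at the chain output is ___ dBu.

-13.92 dBu

Stage 1: 18 dBu is 27.5 dB over -9.5 dBu; at 5:1 that becomes 5.5 dB over, giving -4 dBu.
Stage 2: -4 dBu is at or below the 6.2 dBu threshold — no compression; output -4 dBu.
Stage 3: -4 dBu is 12.4 dB over -16.4 dBu; at 5:1 that becomes 2.48 dB over, giving -13.92 dBu.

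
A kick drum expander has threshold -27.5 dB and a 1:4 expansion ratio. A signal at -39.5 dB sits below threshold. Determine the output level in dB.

Undershoot = (-27.5) − (-39.5) = 12 dB.
At 1:4, that expands to 48 dB under threshold.
Output = -27.5 − 48 = -75.5 dB.

-75.5 dB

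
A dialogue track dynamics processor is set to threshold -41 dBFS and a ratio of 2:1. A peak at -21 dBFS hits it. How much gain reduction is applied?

Overshoot = -21 − (-41) = 20 dB.
At 2:1, output sits 20/2 = 10 dB above threshold.
So the signal is attenuated by 20 − 10 = 10 dB.

10 dB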